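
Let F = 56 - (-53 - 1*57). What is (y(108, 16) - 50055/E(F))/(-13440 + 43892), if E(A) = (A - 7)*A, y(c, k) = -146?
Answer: -1301193/267916696 ≈ -0.0048567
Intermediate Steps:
F = 166 (F = 56 - (-53 - 57) = 56 - 1*(-110) = 56 + 110 = 166)
E(A) = A*(-7 + A) (E(A) = (-7 + A)*A = A*(-7 + A))
(y(108, 16) - 50055/E(F))/(-13440 + 43892) = (-146 - 50055*1/(166*(-7 + 166)))/(-13440 + 43892) = (-146 - 50055/(166*159))/30452 = (-146 - 50055/26394)*(1/30452) = (-146 - 50055*1/26394)*(1/30452) = (-146 - 16685/8798)*(1/30452) = -1301193/8798*1/30452 = -1301193/267916696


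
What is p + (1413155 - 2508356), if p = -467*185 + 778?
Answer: -1180818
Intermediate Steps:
p = -85617 (p = -86395 + 778 = -85617)
p + (1413155 - 2508356) = -85617 + (1413155 - 2508356) = -85617 - 1095201 = -1180818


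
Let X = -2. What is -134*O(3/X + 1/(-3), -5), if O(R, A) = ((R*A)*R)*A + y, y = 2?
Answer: -207499/18 ≈ -11528.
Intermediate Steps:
O(R, A) = 2 + A**2*R**2 (O(R, A) = ((R*A)*R)*A + 2 = ((A*R)*R)*A + 2 = (A*R**2)*A + 2 = A**2*R**2 + 2 = 2 + A**2*R**2)
-134*O(3/X + 1/(-3), -5) = -134*(2 + (-5)**2*(3/(-2) + 1/(-3))**2) = -134*(2 + 25*(3*(-1/2) + 1*(-1/3))**2) = -134*(2 + 25*(-3/2 - 1/3)**2) = -134*(2 + 25*(-11/6)**2) = -134*(2 + 25*(121/36)) = -134*(2 + 3025/36) = -134*3097/36 = -207499/18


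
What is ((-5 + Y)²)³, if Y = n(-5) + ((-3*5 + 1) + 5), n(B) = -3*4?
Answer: 308915776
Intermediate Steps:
n(B) = -12
Y = -21 (Y = -12 + ((-3*5 + 1) + 5) = -12 + ((-15 + 1) + 5) = -12 + (-14 + 5) = -12 - 9 = -21)
((-5 + Y)²)³ = ((-5 - 21)²)³ = ((-26)²)³ = 676³ = 308915776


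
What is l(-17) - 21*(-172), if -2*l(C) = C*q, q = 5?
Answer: 7309/2 ≈ 3654.5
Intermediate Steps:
l(C) = -5*C/2 (l(C) = -C*5/2 = -5*C/2)
l(-17) - 21*(-172) = -5/2*(-17) - 21*(-172) = 85/2 + 3612 = 7309/2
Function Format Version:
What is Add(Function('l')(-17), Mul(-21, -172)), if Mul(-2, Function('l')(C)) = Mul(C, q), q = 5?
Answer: Rational(7309, 2) ≈ 3654.5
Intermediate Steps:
Function('l')(C) = Mul(Rational(-5, 2), C) (Function('l')(C) = Mul(Rational(-1, 2), Mul(C, 5)) = Mul(Rational(-1, 2), Mul(5, C)) = Mul(Rational(-5, 2), C))
Add(Function('l')(-17), Mul(-21, -172)) = Add(Mul(Rational(-5, 2), -17), Mul(-21, -172)) = Add(Rational(85, 2), 3612) = Rational(7309, 2)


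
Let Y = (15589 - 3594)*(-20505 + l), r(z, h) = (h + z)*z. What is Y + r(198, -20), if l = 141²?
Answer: -7449636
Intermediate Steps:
l = 19881
r(z, h) = z*(h + z)
Y = -7484880 (Y = (15589 - 3594)*(-20505 + 19881) = 11995*(-624) = -7484880)
Y + r(198, -20) = -7484880 + 198*(-20 + 198) = -7484880 + 198*178 = -7484880 + 35244 = -7449636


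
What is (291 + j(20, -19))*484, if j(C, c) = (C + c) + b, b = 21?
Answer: 151492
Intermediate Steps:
j(C, c) = 21 + C + c (j(C, c) = (C + c) + 21 = 21 + C + c)
(291 + j(20, -19))*484 = (291 + (21 + 20 - 19))*484 = (291 + 22)*484 = 313*484 = 151492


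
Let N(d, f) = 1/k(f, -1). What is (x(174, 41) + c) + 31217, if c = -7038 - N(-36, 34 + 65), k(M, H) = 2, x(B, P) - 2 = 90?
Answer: 48541/2 ≈ 24271.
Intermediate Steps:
x(B, P) = 92 (x(B, P) = 2 + 90 = 92)
N(d, f) = ½ (N(d, f) = 1/2 = ½)
c = -14077/2 (c = -7038 - 1*½ = -7038 - ½ = -14077/2 ≈ -7038.5)
(x(174, 41) + c) + 31217 = (92 - 14077/2) + 31217 = -13893/2 + 31217 = 48541/2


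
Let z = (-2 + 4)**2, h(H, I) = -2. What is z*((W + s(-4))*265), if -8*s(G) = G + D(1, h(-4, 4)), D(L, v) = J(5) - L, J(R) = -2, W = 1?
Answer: 3975/2 ≈ 1987.5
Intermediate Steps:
D(L, v) = -2 - L
s(G) = 3/8 - G/8 (s(G) = -(G + (-2 - 1*1))/8 = -(G + (-2 - 1))/8 = -(G - 3)/8 = -(-3 + G)/8 = 3/8 - G/8)
z = 4 (z = 2**2 = 4)
z*((W + s(-4))*265) = 4*((1 + (3/8 - 1/8*(-4)))*265) = 4*((1 + (3/8 + 1/2))*265) = 4*((1 + 7/8)*265) = 4*((15/8)*265) = 4*(3975/8) = 3975/2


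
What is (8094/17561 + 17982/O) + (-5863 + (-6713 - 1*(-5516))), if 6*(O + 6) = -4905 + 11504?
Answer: -811737259246/115252843 ≈ -7043.1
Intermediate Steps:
O = 6563/6 (O = -6 + (-4905 + 11504)/6 = -6 + (⅙)*6599 = -6 + 6599/6 = 6563/6 ≈ 1093.8)
(8094/17561 + 17982/O) + (-5863 + (-6713 - 1*(-5516))) = (8094/17561 + 17982/(6563/6)) + (-5863 + (-6713 - 1*(-5516))) = (8094*(1/17561) + 17982*(6/6563)) + (-5863 + (-6713 + 5516)) = (8094/17561 + 107892/6563) + (-5863 - 1197) = 1947812334/115252843 - 7060 = -811737259246/115252843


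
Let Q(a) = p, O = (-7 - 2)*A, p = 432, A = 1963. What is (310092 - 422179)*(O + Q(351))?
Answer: 1931819445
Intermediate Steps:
O = -17667 (O = (-7 - 2)*1963 = -9*1963 = -17667)
Q(a) = 432
(310092 - 422179)*(O + Q(351)) = (310092 - 422179)*(-17667 + 432) = -112087*(-17235) = 1931819445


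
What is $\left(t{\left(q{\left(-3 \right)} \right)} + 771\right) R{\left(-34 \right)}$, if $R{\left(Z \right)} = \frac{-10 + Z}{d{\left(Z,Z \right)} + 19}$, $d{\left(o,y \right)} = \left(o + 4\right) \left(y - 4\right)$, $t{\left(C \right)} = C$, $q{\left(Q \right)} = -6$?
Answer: $- \frac{33660}{1159} \approx -29.042$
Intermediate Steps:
$d{\left(o,y \right)} = \left(-4 + y\right) \left(4 + o\right)$ ($d{\left(o,y \right)} = \left(4 + o\right) \left(-4 + y\right) = \left(-4 + y\right) \left(4 + o\right)$)
$R{\left(Z \right)} = \frac{-10 + Z}{3 + Z^{2}}$ ($R{\left(Z \right)} = \frac{-10 + Z}{\left(-16 - 4 Z + 4 Z + Z Z\right) + 19} = \frac{-10 + Z}{\left(-16 - 4 Z + 4 Z + Z^{2}\right) + 19} = \frac{-10 + Z}{\left(-16 + Z^{2}\right) + 19} = \frac{-10 + Z}{3 + Z^{2}}$)
$\left(t{\left(q{\left(-3 \right)} \right)} + 771\right) R{\left(-34 \right)} = \left(-6 + 771\right) \frac{-10 - 34}{3 + \left(-34\right)^{2}} = 765 \frac{1}{3 + 1156} \left(-44\right) = 765 \cdot \frac{1}{1159} \left(-44\right) = 765 \left(- \frac{44}{1159}\right) = - \frac{33660}{1159}$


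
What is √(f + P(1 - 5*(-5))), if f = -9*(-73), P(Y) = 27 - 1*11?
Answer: √673 ≈ 25.942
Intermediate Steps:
P(Y) = 16 (P(Y) = 27 - 11 = 16)
f = 657
√(f + P(1 - 5*(-5))) = √(657 + 16) = √673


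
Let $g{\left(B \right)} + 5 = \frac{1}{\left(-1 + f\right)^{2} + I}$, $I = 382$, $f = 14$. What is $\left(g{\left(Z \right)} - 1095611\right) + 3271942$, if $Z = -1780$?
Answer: $\frac{1199155627}{551} \approx 2.1763 \cdot 10^{6}$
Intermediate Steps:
$g{\left(B \right)} = - \frac{2754}{551}$ ($g{\left(B \right)} = -5 + \frac{1}{\left(-1 + 14\right)^{2} + 382} = -5 + \frac{1}{13^{2} + 382} = -5 + \frac{1}{169 + 382} = -5 + \frac{1}{551} = - \frac{2754}{551}$)
$\left(g{\left(Z \right)} - 1095611\right) + 3271942 = \left(- \frac{2754}{551} - 1095611\right) + 3271942 = - \frac{603684415}{551} + 3271942 = \frac{1199155627}{551}$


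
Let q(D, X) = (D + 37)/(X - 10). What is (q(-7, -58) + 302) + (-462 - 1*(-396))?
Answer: 8009/34 ≈ 235.56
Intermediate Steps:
q(D, X) = (37 + D)/(-10 + X)
(q(-7, -58) + 302) + (-462 - 1*(-396)) = ((37 - 7)/(-10 - 58) + 302) + (-462 - 1*(-396)) = (30/(-68) + 302) + (-462 + 396) = (-1/68*30 + 302) - 66 = (-15/34 + 302) - 66 = 10253/34 - 66 = 8009/34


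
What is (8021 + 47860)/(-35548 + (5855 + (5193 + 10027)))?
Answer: -55881/14473 ≈ -3.8611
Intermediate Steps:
(8021 + 47860)/(-35548 + (5855 + (5193 + 10027))) = 55881/(-35548 + (5855 + 15220)) = 55881/(-35548 + 21075) = 55881/(-14473) = 55881*(-1/14473) = -55881/14473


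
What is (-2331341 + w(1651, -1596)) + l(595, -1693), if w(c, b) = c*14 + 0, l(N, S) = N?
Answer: -2307632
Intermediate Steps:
w(c, b) = 14*c (w(c, b) = 14*c + 0 = 14*c)
(-2331341 + w(1651, -1596)) + l(595, -1693) = (-2331341 + 14*1651) + 595 = (-2331341 + 23114) + 595 = -2308227 + 595 = -2307632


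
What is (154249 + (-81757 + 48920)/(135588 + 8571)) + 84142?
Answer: 34366175332/144159 ≈ 2.3839e+5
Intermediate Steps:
(154249 + (-81757 + 48920)/(135588 + 8571)) + 84142 = (154249 - 32837/144159) + 84142 = 22236348754/144159 + 84142 = 34366175332/144159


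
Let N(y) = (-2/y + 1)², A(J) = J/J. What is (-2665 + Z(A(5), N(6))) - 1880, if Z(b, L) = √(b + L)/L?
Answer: -4545 + 3*√13/4 ≈ -4542.3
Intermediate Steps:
A(J) = 1
N(y) = (1 - 2/y)²
Z(b, L) = √(L + b)/L
(-2665 + Z(A(5), N(6))) - 1880 = (-2665 + √((-2 + 6)²/6² + 1)/(((-2 + 6)²/6²))) - 1880 = (-2665 + √((1/36)*4² + 1)/(((1/36)*4²))) - 1880 = (-2665 + √((1/36)*16 + 1)/(((1/36)*16))) - 1880 = (-2665 + √(4/9 + 1)/(4/9)) - 1880 = (-2665 + 9*√(13/9)/4) - 1880 = (-2665 + 9*(√13/3)/4) - 1880 = (-2665 + 3*√13/4) - 1880 = -4545 + 3*√13/4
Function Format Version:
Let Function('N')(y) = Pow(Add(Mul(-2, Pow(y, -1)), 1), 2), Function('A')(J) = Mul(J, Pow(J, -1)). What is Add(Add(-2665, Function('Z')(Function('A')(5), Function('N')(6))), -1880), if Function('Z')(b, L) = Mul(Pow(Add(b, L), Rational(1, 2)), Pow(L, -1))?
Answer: Add(-4545, Mul(Rational(3, 4), Pow(13, Rational(1, 2)))) ≈ -4542.3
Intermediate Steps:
Function('A')(J) = 1
Function('N')(y) = Pow(Add(1, Mul(-2, Pow(y, -1))), 2)
Function('Z')(b, L) = Mul(Pow(L, -1), Pow(Add(L, b), Rational(1, 2))) (Function('Z')(b, L) = Mul(Pow(Add(L, b), Rational(1, 2)), Pow(L, -1)) = Mul(Pow(L, -1), Pow(Add(L, b), Rational(1, 2))))
Add(Add(-2665, Function('Z')(Function('A')(5), Function('N')(6))), -1880) = Add(Add(-2665, Mul(Pow(Mul(Pow(6, -2), Pow(Add(-2, 6), 2)), -1), Pow(Add(Mul(Pow(6, -2), Pow(Add(-2, 6), 2)), 1), Rational(1, 2)))), -1880) = Add(Add(-2665, Mul(Pow(Mul(Rational(1, 36), Pow(4, 2)), -1), Pow(Add(Mul(Rational(1, 36), Pow(4, 2)), 1), Rational(1, 2)))), -1880) = Add(Add(-2665, Mul(Pow(Mul(Rational(1, 36), 16), -1), Pow(Add(Mul(Rational(1, 36), 16), 1), Rational(1, 2)))), -1880) = Add(Add(-2665, Mul(Pow(Rational(4, 9), -1), Pow(Add(Rational(4, 9), 1), Rational(1, 2)))), -1880) = Add(Add(-2665, Mul(Rational(9, 4), Pow(Rational(13, 9), Rational(1, 2)))), -1880) = Add(Add(-2665, Mul(Rational(9, 4), Mul(Rational(1, 3), Pow(13, Rational(1, 2))))), -1880) = Add(Add(-2665, Mul(Rational(3, 4), Pow(13, Rational(1, 2)))), -1880) = Add(-4545, Mul(Rational(3, 4), Pow(13, Rational(1, 2))))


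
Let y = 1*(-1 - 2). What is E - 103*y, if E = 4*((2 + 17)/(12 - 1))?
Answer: 3475/11 ≈ 315.91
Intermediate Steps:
y = -3 (y = 1*(-3) = -3)
E = 76/11 (E = 4*(19/11) = 76/11 ≈ 6.9091)
E - 103*y = 76/11 - 103*(-3) = 76/11 + 309 = 3475/11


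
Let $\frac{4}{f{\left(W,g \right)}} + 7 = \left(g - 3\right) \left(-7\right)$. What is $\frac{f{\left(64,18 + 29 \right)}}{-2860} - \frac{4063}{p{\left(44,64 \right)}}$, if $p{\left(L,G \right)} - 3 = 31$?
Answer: $- \frac{53828773}{450450} \approx -119.5$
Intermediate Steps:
$p{\left(L,G \right)} = 34$ ($p{\left(L,G \right)} = 3 + 31 = 34$)
$f{\left(W,g \right)} = \frac{4}{14 - 7 g}$ ($f{\left(W,g \right)} = \frac{4}{-7 + \left(g - 3\right) \left(-7\right)} = \frac{4}{-7 + \left(-3 + g\right) \left(-7\right)} = \frac{4}{-7 - \left(-21 + 7 g\right)} = \frac{4}{14 - 7 g}$)
$\frac{f{\left(64,18 + 29 \right)}}{-2860} - \frac{4063}{p{\left(44,64 \right)}} = \frac{\left(-4\right) \frac{1}{-14 + 7 \left(18 + 29\right)}}{-2860} - \frac{4063}{34} = - \frac{4}{-14 + 7 \cdot 47} \left(- \frac{1}{2860}\right) - \frac{239}{2} = - \frac{4}{-14 + 329} \left(- \frac{1}{2860}\right) - \frac{239}{2} = - \frac{4}{315} \left(- \frac{1}{2860}\right) - \frac{239}{2} = \left(-4\right) \frac{1}{315} \left(- \frac{1}{2860}\right) - \frac{239}{2} = \left(- \frac{4}{315}\right) \left(- \frac{1}{2860}\right) - \frac{239}{2} = \frac{1}{225225} - \frac{239}{2} = - \frac{53828773}{450450}$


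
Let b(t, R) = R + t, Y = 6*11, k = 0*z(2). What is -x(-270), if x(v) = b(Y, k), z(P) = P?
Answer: -66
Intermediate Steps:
k = 0 (k = 0*2 = 0)
Y = 66
x(v) = 66 (x(v) = 0 + 66 = 66)
-x(-270) = -1*66 = -66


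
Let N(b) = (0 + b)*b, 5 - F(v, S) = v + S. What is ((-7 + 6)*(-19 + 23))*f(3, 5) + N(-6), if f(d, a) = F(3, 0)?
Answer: 28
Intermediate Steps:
F(v, S) = 5 - S - v (F(v, S) = 5 - (v + S) = 5 - (S + v) = 5 + (-S - v) = 5 - S - v)
N(b) = b**2 (N(b) = b*b = b**2)
f(d, a) = 2 (f(d, a) = 5 - 1*0 - 1*3 = 5 + 0 - 3 = 2)
((-7 + 6)*(-19 + 23))*f(3, 5) + N(-6) = ((-7 + 6)*(-19 + 23))*2 + (-6)**2 = -1*4*2 + 36 = -4*2 + 36 = -8 + 36 = 28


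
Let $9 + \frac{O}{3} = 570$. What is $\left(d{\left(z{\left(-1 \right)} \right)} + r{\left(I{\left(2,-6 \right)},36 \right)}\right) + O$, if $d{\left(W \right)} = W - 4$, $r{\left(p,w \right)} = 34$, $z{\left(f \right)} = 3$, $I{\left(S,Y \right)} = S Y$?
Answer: $1716$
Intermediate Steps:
$O = 1683$ ($O = -27 + 3 \cdot 570 = -27 + 1710 = 1683$)
$d{\left(W \right)} = -4 + W$
$\left(d{\left(z{\left(-1 \right)} \right)} + r{\left(I{\left(2,-6 \right)},36 \right)}\right) + O = \left(\left(-4 + 3\right) + 34\right) + 1683 = \left(-1 + 34\right) + 1683 = 33 + 1683 = 1716$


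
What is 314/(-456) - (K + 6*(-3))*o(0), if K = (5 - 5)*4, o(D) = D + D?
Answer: -157/228 ≈ -0.68860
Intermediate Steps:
o(D) = 2*D
K = 0 (K = 0*4 = 0)
314/(-456) - (K + 6*(-3))*o(0) = 314/(-456) - (0 + 6*(-3))*2*0 = 314*(-1/456) - (0 - 18)*0 = -157/228 - (-18)*0 = -157/228 - 1*0 = -157/228 + 0 = -157/228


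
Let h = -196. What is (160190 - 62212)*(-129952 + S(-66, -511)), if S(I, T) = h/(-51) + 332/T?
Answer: -331811887995344/26061 ≈ -1.2732e+10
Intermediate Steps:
S(I, T) = 196/51 + 332/T (S(I, T) = -196/(-51) + 332/T = -196*(-1/51) + 332/T = 196/51 + 332/T)
(160190 - 62212)*(-129952 + S(-66, -511)) = (160190 - 62212)*(-129952 + (196/51 + 332/(-511))) = 97978*(-129952 + (196/51 + 332*(-1/511))) = 97978*(-129952 + (196/51 - 332/511)) = 97978*(-129952 + 83224/26061) = 97978*(-3386595848/26061) = -331811887995344/26061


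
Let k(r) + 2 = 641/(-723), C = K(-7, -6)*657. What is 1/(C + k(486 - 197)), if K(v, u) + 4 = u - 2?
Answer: -723/5702219 ≈ -0.00012679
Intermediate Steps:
K(v, u) = -6 + u (K(v, u) = -4 + (u - 2) = -4 + (-2 + u) = -6 + u)
C = -7884 (C = (-6 - 6)*657 = -12*657 = -7884)
k(r) = -2087/723 (k(r) = -2 + 641/(-723) = -2 + 641*(-1/723) = -2 - 641/723 = -2087/723)
1/(C + k(486 - 197)) = 1/(-7884 - 2087/723) = 1/(-5702219/723) = -723/5702219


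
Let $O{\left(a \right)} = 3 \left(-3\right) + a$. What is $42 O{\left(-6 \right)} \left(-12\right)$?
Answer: $7560$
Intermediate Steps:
$O{\left(a \right)} = -9 + a$
$42 O{\left(-6 \right)} \left(-12\right) = 42 \left(-9 - 6\right) \left(-12\right) = 42 \left(-15\right) \left(-12\right) = \left(-630\right) \left(-12\right) = 7560$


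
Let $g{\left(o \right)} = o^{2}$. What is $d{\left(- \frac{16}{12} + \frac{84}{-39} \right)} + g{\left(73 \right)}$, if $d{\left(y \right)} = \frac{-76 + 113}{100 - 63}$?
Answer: $5330$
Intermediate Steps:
$d{\left(y \right)} = 1$ ($d{\left(y \right)} = \frac{37}{37} = 37 \cdot \frac{1}{37} = 1$)
$d{\left(- \frac{16}{12} + \frac{84}{-39} \right)} + g{\left(73 \right)} = 1 + 73^{2} = 1 + 5329 = 5330$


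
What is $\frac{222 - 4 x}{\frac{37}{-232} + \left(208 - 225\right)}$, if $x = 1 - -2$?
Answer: $- \frac{16240}{1327} \approx -12.238$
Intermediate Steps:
$x = 3$ ($x = 1 + 2 = 3$)
$\frac{222 - 4 x}{\frac{37}{-232} + \left(208 - 225\right)} = \frac{222 - 12}{\frac{37}{-232} + \left(208 - 225\right)} = \frac{222 - 12}{37 \left(- \frac{1}{232}\right) - 17} = \frac{210}{- \frac{37}{232} - 17} = \frac{210}{- \frac{3981}{232}} = 210 \left(- \frac{232}{3981}\right) = - \frac{16240}{1327}$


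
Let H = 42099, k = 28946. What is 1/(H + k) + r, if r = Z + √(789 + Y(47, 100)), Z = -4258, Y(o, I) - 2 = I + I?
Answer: -302509609/71045 + √991 ≈ -4226.5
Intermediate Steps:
Y(o, I) = 2 + 2*I (Y(o, I) = 2 + (I + I) = 2 + 2*I)
r = -4258 + √991 (r = -4258 + √(789 + (2 + 2*100)) = -4258 + √(789 + (2 + 200)) = -4258 + √(789 + 202) = -4258 + √991 ≈ -4226.5)
1/(H + k) + r = 1/(42099 + 28946) + (-4258 + √991) = 1/71045 + (-4258 + √991) = -302509609/71045 + √991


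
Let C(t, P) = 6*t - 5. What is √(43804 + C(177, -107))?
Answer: √44861 ≈ 211.80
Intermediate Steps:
C(t, P) = -5 + 6*t
√(43804 + C(177, -107)) = √(43804 + (-5 + 6*177)) = √(43804 + (-5 + 1062)) = √(43804 + 1057) = √44861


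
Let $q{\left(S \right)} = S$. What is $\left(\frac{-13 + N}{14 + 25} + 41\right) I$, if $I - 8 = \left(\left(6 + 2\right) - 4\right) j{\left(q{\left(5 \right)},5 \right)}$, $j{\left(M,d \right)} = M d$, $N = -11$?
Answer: $\frac{56700}{13} \approx 4361.5$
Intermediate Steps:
$I = 108$ ($I = 8 + \left(\left(6 + 2\right) - 4\right) 5 \cdot 5 = 8 + \left(8 - 4\right) 25 = 8 + 4 \cdot 25 = 8 + 100 = 108$)
$\left(\frac{-13 + N}{14 + 25} + 41\right) I = \left(\frac{-13 - 11}{14 + 25} + 41\right) 108 = \left(- \frac{24}{39} + 41\right) 108 = \left(\left(-24\right) \frac{1}{39} + 41\right) 108 = \left(- \frac{8}{13} + 41\right) 108 = \frac{525}{13} \cdot 108 = \frac{56700}{13}$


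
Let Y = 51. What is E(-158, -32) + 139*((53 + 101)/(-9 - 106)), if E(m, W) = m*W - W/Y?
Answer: 28565414/5865 ≈ 4870.5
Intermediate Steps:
E(m, W) = -W/51 + W*m (E(m, W) = m*W - W/51 = W*m - W/51 = -W/51 + W*m)
E(-158, -32) + 139*((53 + 101)/(-9 - 106)) = -32*(-1/51 - 158) + 139*((53 + 101)/(-9 - 106)) = -32*(-8059/51) + 139*(154/(-115)) = 257888/51 + 139*(154*(-1/115)) = 257888/51 + 139*(-154/115) = 257888/51 - 21406/115 = 28565414/5865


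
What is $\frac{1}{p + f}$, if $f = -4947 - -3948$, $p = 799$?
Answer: $- \frac{1}{200} \approx -0.005$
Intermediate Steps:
$f = -999$ ($f = -4947 + 3948 = -999$)
$\frac{1}{p + f} = \frac{1}{799 - 999} = \frac{1}{-200} = - \frac{1}{200}$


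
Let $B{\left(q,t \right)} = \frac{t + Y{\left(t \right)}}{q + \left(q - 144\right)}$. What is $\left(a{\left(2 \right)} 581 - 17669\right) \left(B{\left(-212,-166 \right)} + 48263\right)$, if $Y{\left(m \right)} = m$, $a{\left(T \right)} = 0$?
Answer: $- \frac{121093237001}{142} \approx -8.5277 \cdot 10^{8}$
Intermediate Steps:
$B{\left(q,t \right)} = \frac{2 t}{-144 + 2 q}$ ($B{\left(q,t \right)} = \frac{t + t}{q + \left(q - 144\right)} = \frac{2 t}{q + \left(-144 + q\right)} = \frac{2 t}{-144 + 2 q}$)
$\left(a{\left(2 \right)} 581 - 17669\right) \left(B{\left(-212,-166 \right)} + 48263\right) = \left(0 \cdot 581 - 17669\right) \left(- \frac{166}{-72 - 212} + 48263\right) = \left(0 - 17669\right) \left(- \frac{166}{-284} + 48263\right) = - 17669 \left(\left(-166\right) \left(- \frac{1}{284}\right) + 48263\right) = - 17669 \left(\frac{83}{142} + 48263\right) = \left(-17669\right) \frac{6853429}{142} = - \frac{121093237001}{142}$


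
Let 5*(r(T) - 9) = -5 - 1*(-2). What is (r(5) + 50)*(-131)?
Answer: -38252/5 ≈ -7650.4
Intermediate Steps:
r(T) = 42/5 (r(T) = 9 + (-5 - 1*(-2))/5 = 9 + (-5 + 2)/5 = 9 + (⅕)*(-3) = 9 - ⅗ = 42/5)
(r(5) + 50)*(-131) = (42/5 + 50)*(-131) = (292/5)*(-131) = -38252/5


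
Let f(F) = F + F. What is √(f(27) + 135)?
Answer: 3*√21 ≈ 13.748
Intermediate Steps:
f(F) = 2*F
√(f(27) + 135) = √(2*27 + 135) = √(54 + 135) = √189 = 3*√21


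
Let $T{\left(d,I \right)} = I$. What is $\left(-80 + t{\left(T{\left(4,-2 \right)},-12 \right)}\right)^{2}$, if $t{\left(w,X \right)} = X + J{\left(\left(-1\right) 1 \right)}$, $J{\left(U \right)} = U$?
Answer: $8649$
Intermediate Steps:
$t{\left(w,X \right)} = -1 + X$ ($t{\left(w,X \right)} = X - 1 = -1 + X$)
$\left(-80 + t{\left(T{\left(4,-2 \right)},-12 \right)}\right)^{2} = \left(-80 - 13\right)^{2} = \left(-93\right)^{2} = 8649$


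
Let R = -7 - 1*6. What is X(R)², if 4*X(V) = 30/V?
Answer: 225/676 ≈ 0.33284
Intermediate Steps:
R = -13 (R = -7 - 6 = -13)
X(V) = 15/(2*V) (X(V) = (30/V)/4 = 15/(2*V))
X(R)² = ((15/2)/(-13))² = ((15/2)*(-1/13))² = (-15/26)² = 225/676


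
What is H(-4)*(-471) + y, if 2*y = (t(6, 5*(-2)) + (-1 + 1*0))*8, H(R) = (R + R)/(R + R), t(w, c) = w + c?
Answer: -491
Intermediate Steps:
t(w, c) = c + w
H(R) = 1 (H(R) = (2*R)/((2*R)) = (2*R)*(1/(2*R)) = 1)
y = -20 (y = (((5*(-2) + 6) + (-1 + 1*0))*8)/2 = (((-10 + 6) + (-1 + 0))*8)/2 = ((-4 - 1)*8)/2 = (-5*8)/2 = (½)*(-40) = -20)
H(-4)*(-471) + y = 1*(-471) - 20 = -471 - 20 = -491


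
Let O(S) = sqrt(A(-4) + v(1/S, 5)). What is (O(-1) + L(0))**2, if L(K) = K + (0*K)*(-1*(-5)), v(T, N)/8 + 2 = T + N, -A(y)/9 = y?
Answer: 52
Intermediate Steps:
A(y) = -9*y
v(T, N) = -16 + 8*N + 8*T (v(T, N) = -16 + 8*(T + N) = -16 + 8*(N + T) = -16 + (8*N + 8*T) = -16 + 8*N + 8*T)
O(S) = sqrt(60 + 8/S) (O(S) = sqrt(-9*(-4) + (-16 + 8*5 + 8/S)) = sqrt(36 + (-16 + 40 + 8/S)) = sqrt(36 + (24 + 8/S)) = sqrt(60 + 8/S))
L(K) = K (L(K) = K + 0*5 = K + 0 = K)
(O(-1) + L(0))**2 = (2*sqrt(15 + 2/(-1)) + 0)**2 = (2*sqrt(15 + 2*(-1)) + 0)**2 = (2*sqrt(15 - 2) + 0)**2 = (2*sqrt(13) + 0)**2 = (2*sqrt(13))**2 = 52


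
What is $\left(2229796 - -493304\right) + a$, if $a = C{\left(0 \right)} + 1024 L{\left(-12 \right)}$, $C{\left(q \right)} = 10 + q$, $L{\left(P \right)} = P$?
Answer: $2710822$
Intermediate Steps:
$a = -12278$ ($a = \left(10 + 0\right) + 1024 \left(-12\right) = 10 - 12288 = -12278$)
$\left(2229796 - -493304\right) + a = \left(2229796 - -493304\right) - 12278 = \left(2229796 + 493304\right) - 12278 = 2723100 - 12278 = 2710822$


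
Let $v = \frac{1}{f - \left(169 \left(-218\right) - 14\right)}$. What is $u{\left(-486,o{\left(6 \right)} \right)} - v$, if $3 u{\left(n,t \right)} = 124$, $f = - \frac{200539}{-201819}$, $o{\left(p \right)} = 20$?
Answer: $\frac{922366153315}{22315324809} \approx 41.333$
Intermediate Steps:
$f = \frac{200539}{201819}$ ($f = \left(-200539\right) \left(- \frac{1}{201819}\right) = \frac{200539}{201819} \approx 0.99366$)
$u{\left(n,t \right)} = \frac{124}{3}$ ($u{\left(n,t \right)} = \frac{1}{3} \cdot 124 = \frac{124}{3}$)
$v = \frac{201819}{7438441603}$ ($v = \frac{1}{\frac{200539}{201819} - \left(169 \left(-218\right) - 14\right)} = \frac{1}{\frac{200539}{201819} - \left(-36842 - 14\right)} = \frac{1}{\frac{200539}{201819} - -36856} = \frac{1}{\frac{200539}{201819} + 36856} = \frac{1}{\frac{7438441603}{201819}} = \frac{201819}{7438441603} \approx 2.7132 \cdot 10^{-5}$)
$u{\left(-486,o{\left(6 \right)} \right)} - v = \frac{124}{3} - \frac{201819}{7438441603} = \frac{922366153315}{22315324809}$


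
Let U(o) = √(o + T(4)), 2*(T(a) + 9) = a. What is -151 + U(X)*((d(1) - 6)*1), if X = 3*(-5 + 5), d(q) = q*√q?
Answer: -151 - 5*I*√7 ≈ -151.0 - 13.229*I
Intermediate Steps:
T(a) = -9 + a/2
d(q) = q^(3/2)
X = 0 (X = 3*0 = 0)
U(o) = √(-7 + o) (U(o) = √(o + (-9 + (½)*4)) = √(o + (-9 + 2)) = √(o - 7) = √(-7 + o))
-151 + U(X)*((d(1) - 6)*1) = -151 + √(-7 + 0)*((1^(3/2) - 6)*1) = -151 + √(-7)*((1 - 6)*1) = -151 + (I*√7)*(-5*1) = -151 + (I*√7)*(-5) = -151 - 5*I*√7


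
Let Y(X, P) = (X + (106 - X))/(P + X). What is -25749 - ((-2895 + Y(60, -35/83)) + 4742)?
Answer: -136471018/4945 ≈ -27598.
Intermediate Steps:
Y(X, P) = 106/(P + X)
-25749 - ((-2895 + Y(60, -35/83)) + 4742) = -25749 - ((-2895 + 106/(-35/83 + 60)) + 4742) = -25749 - ((-2895 + 106/(4945/83)) + 4742) = -25749 - ((-2895 + 106*(83/4945)) + 4742) = -25749 - ((-2895 + 8798/4945) + 4742) = -25749 - (-14306977/4945 + 4742) = -25749 - 1*9142213/4945 = -25749 - 9142213/4945 = -136471018/4945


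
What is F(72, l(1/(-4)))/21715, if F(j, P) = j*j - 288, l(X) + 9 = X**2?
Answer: 4896/21715 ≈ 0.22547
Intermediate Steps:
l(X) = -9 + X**2
F(j, P) = -288 + j**2 (F(j, P) = j**2 - 288 = -288 + j**2)
F(72, l(1/(-4)))/21715 = (-288 + 72**2)/21715 = (-288 + 5184)*(1/21715) = 4896*(1/21715) = 4896/21715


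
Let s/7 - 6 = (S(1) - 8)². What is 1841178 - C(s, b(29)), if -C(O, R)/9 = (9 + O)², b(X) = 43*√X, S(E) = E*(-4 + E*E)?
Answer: 9098814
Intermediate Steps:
S(E) = E*(-4 + E²)
s = 889 (s = 42 + 7*(1*(-4 + 1²) - 8)² = 42 + 7*(1*(-4 + 1) - 8)² = 42 + 7*(1*(-3) - 8)² = 42 + 7*(-3 - 8)² = 42 + 7*(-11)² = 42 + 7*121 = 42 + 847 = 889)
C(O, R) = -9*(9 + O)²
1841178 - C(s, b(29)) = 1841178 - (-9)*(9 + 889)² = 1841178 - (-9)*898² = 1841178 - (-9)*806404 = 1841178 - 1*(-7257636) = 1841178 + 7257636 = 9098814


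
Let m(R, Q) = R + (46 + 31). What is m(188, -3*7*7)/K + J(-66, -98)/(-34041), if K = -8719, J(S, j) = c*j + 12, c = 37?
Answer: 22489601/296803479 ≈ 0.075773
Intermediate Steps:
J(S, j) = 12 + 37*j (J(S, j) = 37*j + 12 = 12 + 37*j)
m(R, Q) = 77 + R (m(R, Q) = R + 77 = 77 + R)
m(188, -3*7*7)/K + J(-66, -98)/(-34041) = (77 + 188)/(-8719) + (12 + 37*(-98))/(-34041) = 265*(-1/8719) + (12 - 3626)*(-1/34041) = -265/8719 - 3614*(-1/34041) = -265/8719 + 3614/34041 = 22489601/296803479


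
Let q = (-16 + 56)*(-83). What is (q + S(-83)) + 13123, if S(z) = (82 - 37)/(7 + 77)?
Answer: 274499/28 ≈ 9803.5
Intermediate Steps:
S(z) = 15/28 (S(z) = 45/84 = 45*(1/84) = 15/28)
q = -3320 (q = 40*(-83) = -3320)
(q + S(-83)) + 13123 = (-3320 + 15/28) + 13123 = -92945/28 + 13123 = 274499/28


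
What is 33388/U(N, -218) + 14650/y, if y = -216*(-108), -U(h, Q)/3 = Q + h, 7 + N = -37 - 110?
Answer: 11044787/361584 ≈ 30.546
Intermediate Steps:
N = -154 (N = -7 + (-37 - 110) = -7 - 147 = -154)
U(h, Q) = -3*Q - 3*h (U(h, Q) = -3*(Q + h) = -3*Q - 3*h)
y = 23328
33388/U(N, -218) + 14650/y = 33388/(-3*(-218) - 3*(-154)) + 14650/23328 = 33388/(654 + 462) + 14650*(1/23328) = 33388/1116 + 7325/11664 = 33388*(1/1116) + 7325/11664 = 8347/279 + 7325/11664 = 11044787/361584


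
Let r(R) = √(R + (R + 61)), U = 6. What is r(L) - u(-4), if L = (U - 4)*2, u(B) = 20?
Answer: -20 + √69 ≈ -11.693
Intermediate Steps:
L = 4 (L = (6 - 4)*2 = 2*2 = 4)
r(R) = √(61 + 2*R) (r(R) = √(R + (61 + R)) = √(61 + 2*R))
r(L) - u(-4) = √(61 + 2*4) - 1*20 = √(61 + 8) - 20 = √69 - 20 = -20 + √69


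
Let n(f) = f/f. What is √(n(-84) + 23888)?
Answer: √23889 ≈ 154.56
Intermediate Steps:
n(f) = 1
√(n(-84) + 23888) = √(1 + 23888) = √23889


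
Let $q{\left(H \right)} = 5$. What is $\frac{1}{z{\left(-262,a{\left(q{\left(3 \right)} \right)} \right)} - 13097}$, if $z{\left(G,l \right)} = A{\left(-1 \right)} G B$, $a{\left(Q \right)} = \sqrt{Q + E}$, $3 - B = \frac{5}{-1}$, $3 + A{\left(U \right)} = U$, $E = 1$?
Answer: $- \frac{1}{4713} \approx -0.00021218$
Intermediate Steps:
$A{\left(U \right)} = -3 + U$
$B = 8$ ($B = 3 - \frac{5}{-1} = 3 - 5 \left(-1\right) = 3 - -5 = 3 + 5 = 8$)
$a{\left(Q \right)} = \sqrt{1 + Q}$ ($a{\left(Q \right)} = \sqrt{Q + 1} = \sqrt{1 + Q}$)
$z{\left(G,l \right)} = - 32 G$ ($z{\left(G,l \right)} = \left(-3 - 1\right) G 8 = - 4 G 8 = - 32 G$)
$\frac{1}{z{\left(-262,a{\left(q{\left(3 \right)} \right)} \right)} - 13097} = \frac{1}{\left(-32\right) \left(-262\right) - 13097} = \frac{1}{8384 - 13097} = \frac{1}{-4713} = - \frac{1}{4713}$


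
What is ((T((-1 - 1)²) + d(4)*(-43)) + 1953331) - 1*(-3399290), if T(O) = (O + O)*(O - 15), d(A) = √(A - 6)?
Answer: 5352533 - 43*I*√2 ≈ 5.3525e+6 - 60.811*I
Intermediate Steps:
d(A) = √(-6 + A)
T(O) = 2*O*(-15 + O) (T(O) = (2*O)*(-15 + O) = 2*O*(-15 + O))
((T((-1 - 1)²) + d(4)*(-43)) + 1953331) - 1*(-3399290) = ((2*(-1 - 1)²*(-15 + (-1 - 1)²) + √(-6 + 4)*(-43)) + 1953331) - 1*(-3399290) = ((2*(-2)²*(-15 + (-2)²) + √(-2)*(-43)) + 1953331) + 3399290 = ((2*4*(-15 + 4) + (I*√2)*(-43)) + 1953331) + 3399290 = ((2*4*(-11) - 43*I*√2) + 1953331) + 3399290 = ((-88 - 43*I*√2) + 1953331) + 3399290 = (1953243 - 43*I*√2) + 3399290 = 5352533 - 43*I*√2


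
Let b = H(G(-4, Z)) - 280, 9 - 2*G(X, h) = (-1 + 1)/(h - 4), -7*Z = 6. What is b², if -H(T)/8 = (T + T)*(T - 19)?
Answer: 583696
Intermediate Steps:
Z = -6/7 (Z = -⅐*6 = -6/7 ≈ -0.85714)
G(X, h) = 9/2 (G(X, h) = 9/2 - (-1 + 1)/(2*(h - 4)) = 9/2 - 0/(-4 + h) = 9/2 - ½*0 = 9/2 + 0 = 9/2)
H(T) = -16*T*(-19 + T) (H(T) = -8*(T + T)*(T - 19) = -8*2*T*(-19 + T) = -16*T*(-19 + T))
b = 764 (b = 16*(9/2)*(19 - 1*9/2) - 280 = 16*(9/2)*(19 - 9/2) - 280 = 16*(9/2)*(29/2) - 280 = 1044 - 280 = 764)
b² = 764² = 583696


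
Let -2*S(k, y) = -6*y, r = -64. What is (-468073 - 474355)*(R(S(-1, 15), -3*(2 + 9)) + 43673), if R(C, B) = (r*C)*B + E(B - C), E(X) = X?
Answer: -130653505780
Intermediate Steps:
S(k, y) = 3*y (S(k, y) = -(-3)*y = 3*y)
R(C, B) = B - C - 64*B*C (R(C, B) = (-64*C)*B + (B - C) = -64*B*C + (B - C) = B - C - 64*B*C)
(-468073 - 474355)*(R(S(-1, 15), -3*(2 + 9)) + 43673) = (-468073 - 474355)*((-3*(2 + 9) - 3*15 - 64*(-3*(2 + 9))*3*15) + 43673) = -942428*((-3*11 - 1*45 - 64*(-3*11)*45) + 43673) = -942428*((-33 - 45 - 64*(-33)*45) + 43673) = -942428*((-33 - 45 + 95040) + 43673) = -942428*(94962 + 43673) = -942428*138635 = -130653505780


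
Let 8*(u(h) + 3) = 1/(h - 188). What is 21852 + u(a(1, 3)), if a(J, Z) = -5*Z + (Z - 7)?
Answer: 36181943/1656 ≈ 21849.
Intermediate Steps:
a(J, Z) = -7 - 4*Z (a(J, Z) = -5*Z + (-7 + Z) = -7 - 4*Z)
u(h) = -3 + 1/(8*(-188 + h)) (u(h) = -3 + 1/(8*(h - 188)) = -3 + 1/(8*(-188 + h)))
21852 + u(a(1, 3)) = 21852 + (4513 - 24*(-7 - 4*3))/(8*(-188 + (-7 - 4*3))) = 21852 + (4513 - 24*(-7 - 12))/(8*(-188 + (-7 - 12))) = 21852 + (4513 - 24*(-19))/(8*(-188 - 19)) = 21852 + (⅛)*(4513 + 456)/(-207) = 21852 + (⅛)*(-1/207)*4969 = 21852 - 4969/1656 = 36181943/1656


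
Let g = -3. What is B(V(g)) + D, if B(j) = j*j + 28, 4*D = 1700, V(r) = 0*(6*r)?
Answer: 453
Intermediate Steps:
V(r) = 0
D = 425 (D = (¼)*1700 = 425)
B(j) = 28 + j² (B(j) = j² + 28 = 28 + j²)
B(V(g)) + D = (28 + 0²) + 425 = (28 + 0) + 425 = 28 + 425 = 453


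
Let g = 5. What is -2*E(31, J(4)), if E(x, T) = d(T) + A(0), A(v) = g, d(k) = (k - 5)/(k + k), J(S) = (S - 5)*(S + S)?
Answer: -93/8 ≈ -11.625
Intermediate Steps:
J(S) = 2*S*(-5 + S) (J(S) = (-5 + S)*(2*S) = 2*S*(-5 + S))
d(k) = (-5 + k)/(2*k) (d(k) = (-5 + k)/((2*k)) = (-5 + k)*(1/(2*k)) = (-5 + k)/(2*k))
A(v) = 5
E(x, T) = 5 + (-5 + T)/(2*T) (E(x, T) = (-5 + T)/(2*T) + 5 = 5 + (-5 + T)/(2*T))
-2*E(31, J(4)) = -(-5 + 11*(2*4*(-5 + 4)))/(2*4*(-5 + 4)) = -(-5 + 11*(2*4*(-1)))/(2*4*(-1)) = -(-5 + 11*(-8))/(-8) = -(-1)*(-5 - 88)/8 = -(-1)*(-93)/8 = -2*93/16 = -93/8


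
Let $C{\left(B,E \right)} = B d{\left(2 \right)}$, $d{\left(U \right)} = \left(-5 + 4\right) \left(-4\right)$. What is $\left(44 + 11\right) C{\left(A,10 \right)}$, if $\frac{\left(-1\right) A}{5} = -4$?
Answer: $4400$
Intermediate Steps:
$d{\left(U \right)} = 4$ ($d{\left(U \right)} = \left(-1\right) \left(-4\right) = 4$)
$A = 20$ ($A = \left(-5\right) \left(-4\right) = 20$)
$C{\left(B,E \right)} = 4 B$ ($C{\left(B,E \right)} = B 4 = 4 B$)
$\left(44 + 11\right) C{\left(A,10 \right)} = \left(44 + 11\right) 4 \cdot 20 = 55 \cdot 80 = 4400$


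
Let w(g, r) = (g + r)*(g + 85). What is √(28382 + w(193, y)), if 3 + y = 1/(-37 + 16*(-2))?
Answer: 14*√1972365/69 ≈ 284.95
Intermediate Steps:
y = -208/69 (y = -3 + 1/(-37 + 16*(-2)) = -3 + 1/(-37 - 32) = -3 + 1/(-69) = -3 - 1/69 = -208/69 ≈ -3.0145)
w(g, r) = (85 + g)*(g + r) (w(g, r) = (g + r)*(85 + g) = (85 + g)*(g + r))
√(28382 + w(193, y)) = √(28382 + (193² + 85*193 + 85*(-208/69) + 193*(-208/69))) = √(28382 + (37249 + 16405 - 17680/69 - 40144/69)) = √(28382 + 3644302/69) = √(5602660/69) = 14*√1972365/69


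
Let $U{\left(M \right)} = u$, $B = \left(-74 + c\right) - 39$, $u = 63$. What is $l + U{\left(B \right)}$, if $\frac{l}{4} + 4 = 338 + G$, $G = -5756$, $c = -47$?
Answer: $-21625$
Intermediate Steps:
$l = -21688$ ($l = -16 + 4 \left(338 - 5756\right) = -16 + 4 \left(-5418\right) = -16 - 21672 = -21688$)
$B = -160$ ($B = \left(-74 - 47\right) - 39 = -121 - 39 = -160$)
$U{\left(M \right)} = 63$
$l + U{\left(B \right)} = -21688 + 63 = -21625$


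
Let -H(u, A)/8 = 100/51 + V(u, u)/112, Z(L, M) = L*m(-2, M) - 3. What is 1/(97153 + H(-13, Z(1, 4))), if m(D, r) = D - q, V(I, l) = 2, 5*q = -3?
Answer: 357/34677970 ≈ 1.0295e-5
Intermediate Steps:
q = -⅗ (q = (⅕)*(-3) = -⅗ ≈ -0.60000)
m(D, r) = ⅗ + D (m(D, r) = D - 1*(-⅗) = D + ⅗ = ⅗ + D)
Z(L, M) = -3 - 7*L/5 (Z(L, M) = L*(⅗ - 2) - 3 = L*(-7/5) - 3 = -7*L/5 - 3 = -3 - 7*L/5)
H(u, A) = -5651/357 (H(u, A) = -8*(100/51 + 2/112) = -8*(100*(1/51) + 2*(1/112)) = -8*(100/51 + 1/56) = -8*5651/2856 = -5651/357)
1/(97153 + H(-13, Z(1, 4))) = 1/(97153 - 5651/357) = 1/(34677970/357) = 357/34677970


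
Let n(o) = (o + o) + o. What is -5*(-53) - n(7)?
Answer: 244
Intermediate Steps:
n(o) = 3*o (n(o) = 2*o + o = 3*o)
-5*(-53) - n(7) = -5*(-53) - 3*7 = 265 - 1*21 = 265 - 21 = 244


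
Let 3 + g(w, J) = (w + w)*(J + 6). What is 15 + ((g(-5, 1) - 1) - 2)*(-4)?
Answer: 319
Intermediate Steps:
g(w, J) = -3 + 2*w*(6 + J) (g(w, J) = -3 + (w + w)*(J + 6) = -3 + (2*w)*(6 + J) = -3 + 2*w*(6 + J))
15 + ((g(-5, 1) - 1) - 2)*(-4) = 15 + (((-3 + 12*(-5) + 2*1*(-5)) - 1) - 2)*(-4) = 15 + (((-3 - 60 - 10) - 1) - 2)*(-4) = 15 + ((-73 - 1) - 2)*(-4) = 15 + (-74 - 2)*(-4) = 15 - 76*(-4) = 15 + 304 = 319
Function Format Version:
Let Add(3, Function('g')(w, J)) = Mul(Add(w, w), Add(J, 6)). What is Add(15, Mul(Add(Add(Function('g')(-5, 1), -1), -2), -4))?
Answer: 319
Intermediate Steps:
Function('g')(w, J) = Add(-3, Mul(2, w, Add(6, J))) (Function('g')(w, J) = Add(-3, Mul(Add(w, w), Add(J, 6))) = Add(-3, Mul(Mul(2, w), Add(6, J))) = Add(-3, Mul(2, w, Add(6, J))))
Add(15, Mul(Add(Add(Function('g')(-5, 1), -1), -2), -4)) = Add(15, Mul(Add(Add(Add(-3, Mul(12, -5), Mul(2, 1, -5)), -1), -2), -4)) = Add(15, Mul(Add(Add(Add(-3, -60, -10), -1), -2), -4)) = Add(15, Mul(Add(Add(-73, -1), -2), -4)) = Add(15, Mul(Add(-74, -2), -4)) = Add(15, Mul(-76, -4)) = Add(15, 304) = 319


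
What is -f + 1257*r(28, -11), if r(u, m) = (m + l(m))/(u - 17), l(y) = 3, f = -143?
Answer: -8483/11 ≈ -771.18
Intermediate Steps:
r(u, m) = (3 + m)/(-17 + u) (r(u, m) = (m + 3)/(u - 17) = (3 + m)/(-17 + u))
-f + 1257*r(28, -11) = -1*(-143) + 1257*((3 - 11)/(-17 + 28)) = 143 + 1257*(-8/11) = 143 - 10056/11 = -8483/11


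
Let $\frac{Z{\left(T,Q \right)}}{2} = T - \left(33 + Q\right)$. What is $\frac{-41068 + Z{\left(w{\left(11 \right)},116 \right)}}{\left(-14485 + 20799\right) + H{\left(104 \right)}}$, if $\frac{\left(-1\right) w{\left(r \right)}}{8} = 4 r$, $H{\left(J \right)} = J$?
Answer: $- \frac{21035}{3209} \approx -6.555$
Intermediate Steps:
$w{\left(r \right)} = - 32 r$ ($w{\left(r \right)} = - 8 \cdot 4 r = - 32 r$)
$Z{\left(T,Q \right)} = -66 - 2 Q + 2 T$ ($Z{\left(T,Q \right)} = 2 \left(T - \left(33 + Q\right)\right) = 2 \left(-33 + T - Q\right) = -66 - 2 Q + 2 T$)
$\frac{-41068 + Z{\left(w{\left(11 \right)},116 \right)}}{\left(-14485 + 20799\right) + H{\left(104 \right)}} = \frac{-41068 - \left(298 - \left(-64\right) 11\right)}{\left(-14485 + 20799\right) + 104} = \frac{-41068 - 1002}{6314 + 104} = \frac{-41068 - 1002}{6418} = \left(-41068 - 1002\right) \frac{1}{6418} = \left(-42070\right) \frac{1}{6418} = - \frac{21035}{3209}$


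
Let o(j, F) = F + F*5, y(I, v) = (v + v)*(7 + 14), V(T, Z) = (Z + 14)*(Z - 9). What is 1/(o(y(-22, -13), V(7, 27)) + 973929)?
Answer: 1/978357 ≈ 1.0221e-6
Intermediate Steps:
V(T, Z) = (-9 + Z)*(14 + Z) (V(T, Z) = (14 + Z)*(-9 + Z) = (-9 + Z)*(14 + Z))
y(I, v) = 42*v (y(I, v) = (2*v)*21 = 42*v)
o(j, F) = 6*F (o(j, F) = F + 5*F = 6*F)
1/(o(y(-22, -13), V(7, 27)) + 973929) = 1/(6*(-126 + 27² + 5*27) + 973929) = 1/(6*(-126 + 729 + 135) + 973929) = 1/(6*738 + 973929) = 1/(4428 + 973929) = 1/978357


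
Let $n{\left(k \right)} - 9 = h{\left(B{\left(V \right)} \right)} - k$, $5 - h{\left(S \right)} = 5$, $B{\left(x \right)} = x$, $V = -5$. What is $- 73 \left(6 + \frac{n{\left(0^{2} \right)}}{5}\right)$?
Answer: $- \frac{2847}{5} \approx -569.4$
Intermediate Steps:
$h{\left(S \right)} = 0$ ($h{\left(S \right)} = 5 - 5 = 0$)
$n{\left(k \right)} = 9 - k$ ($n{\left(k \right)} = 9 + \left(0 - k\right) = 9 - k$)
$- 73 \left(6 + \frac{n{\left(0^{2} \right)}}{5}\right) = - 73 \left(6 + \frac{9 - 0^{2}}{5}\right) = - 73 \left(6 + \frac{9 - 0}{5}\right) = - 73 \left(6 + \frac{9 + 0}{5}\right) = - 73 \left(6 + \frac{1}{5} \cdot 9\right) = - 73 \left(6 + \frac{9}{5}\right) = \left(-73\right) \frac{39}{5} = - \frac{2847}{5}$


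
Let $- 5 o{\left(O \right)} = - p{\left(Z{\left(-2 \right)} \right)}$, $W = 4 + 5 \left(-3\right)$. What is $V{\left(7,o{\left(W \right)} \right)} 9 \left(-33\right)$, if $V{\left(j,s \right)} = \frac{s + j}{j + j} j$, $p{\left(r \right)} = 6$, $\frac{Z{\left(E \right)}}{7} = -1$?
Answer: $- \frac{12177}{10} \approx -1217.7$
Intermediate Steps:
$Z{\left(E \right)} = -7$ ($Z{\left(E \right)} = 7 \left(-1\right) = -7$)
$W = -11$ ($W = 4 - 15 = -11$)
$o{\left(O \right)} = \frac{6}{5}$ ($o{\left(O \right)} = - \frac{\left(-1\right) 6}{5} = \left(- \frac{1}{5}\right) \left(-6\right) = \frac{6}{5}$)
$V{\left(j,s \right)} = \frac{j}{2} + \frac{s}{2}$ ($V{\left(j,s \right)} = \frac{j + s}{2 j} j = \frac{j}{2} + \frac{s}{2}$)
$V{\left(7,o{\left(W \right)} \right)} 9 \left(-33\right) = \left(\frac{1}{2} \cdot 7 + \frac{1}{2} \cdot \frac{6}{5}\right) 9 \left(-33\right) = \left(\frac{7}{2} + \frac{3}{5}\right) 9 \left(-33\right) = \frac{41}{10} \cdot 9 \left(-33\right) = \frac{369}{10} \left(-33\right) = - \frac{12177}{10}$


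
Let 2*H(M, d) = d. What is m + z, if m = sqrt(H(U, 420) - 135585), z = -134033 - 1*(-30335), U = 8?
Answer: -103698 + 95*I*sqrt(15) ≈ -1.037e+5 + 367.93*I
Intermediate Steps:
H(M, d) = d/2
z = -103698 (z = -134033 + 30335 = -103698)
m = 95*I*sqrt(15) (m = sqrt((1/2)*420 - 135585) = sqrt(210 - 135585) = sqrt(-135375) = 95*I*sqrt(15) ≈ 367.93*I)
m + z = 95*I*sqrt(15) - 103698 = -103698 + 95*I*sqrt(15)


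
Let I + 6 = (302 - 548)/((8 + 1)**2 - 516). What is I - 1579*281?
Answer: -64337143/145 ≈ -4.4370e+5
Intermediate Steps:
I = -788/145 (I = -6 + (302 - 548)/((8 + 1)**2 - 516) = -6 - 246/(9**2 - 516) = -6 - 246/(81 - 516) = -6 - 246/(-435) = -6 - 246*(-1/435) = -6 + 82/145 = -788/145 ≈ -5.4345)
I - 1579*281 = -788/145 - 1579*281 = -788/145 - 443699 = -64337143/145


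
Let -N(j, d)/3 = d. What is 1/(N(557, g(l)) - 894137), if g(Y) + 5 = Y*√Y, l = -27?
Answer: -894122/799454328031 - 243*I*√3/799454328031 ≈ -1.1184e-6 - 5.2647e-10*I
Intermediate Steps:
g(Y) = -5 + Y^(3/2) (g(Y) = -5 + Y*√Y = -5 + Y^(3/2))
N(j, d) = -3*d
1/(N(557, g(l)) - 894137) = 1/(-3*(-5 + (-27)^(3/2)) - 894137) = 1/(-3*(-5 - 81*I*√3) - 894137) = 1/((15 + 243*I*√3) - 894137) = 1/(-894122 + 243*I*√3)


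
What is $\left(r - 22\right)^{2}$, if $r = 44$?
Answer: $484$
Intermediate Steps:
$\left(r - 22\right)^{2} = \left(44 - 22\right)^{2} = 22^{2} = 484$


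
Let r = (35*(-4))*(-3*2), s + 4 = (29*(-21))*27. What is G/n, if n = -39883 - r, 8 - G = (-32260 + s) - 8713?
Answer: -57428/40723 ≈ -1.4102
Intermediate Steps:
s = -16447 (s = -4 + (29*(-21))*27 = -4 - 609*27 = -4 - 16443 = -16447)
r = 840 (r = -140*(-6) = 840)
G = 57428 (G = 8 - ((-32260 - 16447) - 8713) = 8 - (-48707 - 8713) = 8 - 1*(-57420) = 8 + 57420 = 57428)
n = -40723 (n = -39883 - 1*840 = -39883 - 840 = -40723)
G/n = 57428/(-40723) = 57428*(-1/40723) = -57428/40723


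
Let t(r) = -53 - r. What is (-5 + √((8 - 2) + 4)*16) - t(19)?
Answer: 67 + 16*√10 ≈ 117.60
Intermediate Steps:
(-5 + √((8 - 2) + 4)*16) - t(19) = (-5 + √((8 - 2) + 4)*16) - (-53 - 1*19) = (-5 + √(6 + 4)*16) - (-53 - 19) = (-5 + √10*16) - 1*(-72) = (-5 + 16*√10) + 72 = 67 + 16*√10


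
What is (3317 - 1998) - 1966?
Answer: -647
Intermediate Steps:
(3317 - 1998) - 1966 = 1319 - 1966 = -647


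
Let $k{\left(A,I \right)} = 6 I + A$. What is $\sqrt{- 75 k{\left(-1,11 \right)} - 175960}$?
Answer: $i \sqrt{180835} \approx 425.25 i$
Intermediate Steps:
$k{\left(A,I \right)} = A + 6 I$
$\sqrt{- 75 k{\left(-1,11 \right)} - 175960} = \sqrt{- 75 \left(-1 + 6 \cdot 11\right) - 175960} = \sqrt{- 75 \left(-1 + 66\right) - 175960} = \sqrt{\left(-75\right) 65 - 175960} = \sqrt{-4875 - 175960} = \sqrt{-180835} = i \sqrt{180835}$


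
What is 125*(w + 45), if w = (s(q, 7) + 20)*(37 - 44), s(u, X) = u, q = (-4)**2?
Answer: -25875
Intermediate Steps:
q = 16
w = -252 (w = (16 + 20)*(37 - 44) = 36*(-7) = -252)
125*(w + 45) = 125*(-252 + 45) = 125*(-207) = -25875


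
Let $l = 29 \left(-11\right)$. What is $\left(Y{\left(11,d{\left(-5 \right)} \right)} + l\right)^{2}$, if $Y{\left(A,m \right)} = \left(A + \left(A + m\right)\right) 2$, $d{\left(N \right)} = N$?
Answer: $81225$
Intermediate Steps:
$Y{\left(A,m \right)} = 2 m + 4 A$ ($Y{\left(A,m \right)} = \left(m + 2 A\right) 2 = 2 m + 4 A$)
$l = -319$
$\left(Y{\left(11,d{\left(-5 \right)} \right)} + l\right)^{2} = \left(\left(2 \left(-5\right) + 4 \cdot 11\right) - 319\right)^{2} = \left(\left(-10 + 44\right) - 319\right)^{2} = \left(34 - 319\right)^{2} = \left(-285\right)^{2} = 81225$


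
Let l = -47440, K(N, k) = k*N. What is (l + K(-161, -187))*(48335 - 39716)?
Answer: -149393127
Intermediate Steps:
K(N, k) = N*k
(l + K(-161, -187))*(48335 - 39716) = (-47440 - 161*(-187))*(48335 - 39716) = (-47440 + 30107)*8619 = -17333*8619 = -149393127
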